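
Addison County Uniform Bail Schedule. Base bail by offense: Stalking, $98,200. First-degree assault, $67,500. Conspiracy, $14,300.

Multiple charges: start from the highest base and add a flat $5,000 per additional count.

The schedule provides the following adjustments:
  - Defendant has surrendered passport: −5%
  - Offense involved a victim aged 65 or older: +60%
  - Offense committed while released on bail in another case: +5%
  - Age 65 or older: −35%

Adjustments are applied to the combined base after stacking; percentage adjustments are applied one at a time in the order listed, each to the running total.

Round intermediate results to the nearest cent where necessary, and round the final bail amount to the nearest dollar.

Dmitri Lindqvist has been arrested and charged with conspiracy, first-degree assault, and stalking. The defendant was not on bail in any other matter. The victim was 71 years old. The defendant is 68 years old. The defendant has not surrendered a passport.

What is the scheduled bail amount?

$112,528

Base amounts from the schedule: conspiracy $14,300; first-degree assault $67,500; stalking $98,200.
Stacking rule: highest base plus $5,000 per additional charge. Highest is stalking at $98,200; 2 additional charges → +$10,000. Combined base = $108,200.
Offense involved a victim aged 65 or older (+60%): $108,200 × 1.6 = $173,120.
Age 65 or older (−35%): $173,120 × 0.65 = $112,528.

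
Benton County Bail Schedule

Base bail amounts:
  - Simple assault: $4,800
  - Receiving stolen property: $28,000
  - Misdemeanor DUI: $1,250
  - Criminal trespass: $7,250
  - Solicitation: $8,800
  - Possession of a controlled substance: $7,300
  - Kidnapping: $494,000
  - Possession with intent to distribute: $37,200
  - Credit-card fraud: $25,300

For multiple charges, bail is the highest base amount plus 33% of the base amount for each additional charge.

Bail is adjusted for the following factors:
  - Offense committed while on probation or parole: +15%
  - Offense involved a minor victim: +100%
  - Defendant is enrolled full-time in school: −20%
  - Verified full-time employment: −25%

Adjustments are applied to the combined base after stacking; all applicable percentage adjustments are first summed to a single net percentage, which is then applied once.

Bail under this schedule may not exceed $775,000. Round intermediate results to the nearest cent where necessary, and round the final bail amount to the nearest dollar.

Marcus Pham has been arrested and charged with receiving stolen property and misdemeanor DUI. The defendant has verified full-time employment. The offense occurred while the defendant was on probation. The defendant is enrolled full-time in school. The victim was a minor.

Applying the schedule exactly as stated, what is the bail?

Base amounts from the schedule: receiving stolen property $28,000; misdemeanor DUI $1,250.
Stacking rule: highest base plus 33% of each additional charge. Highest is receiving stolen property at $28,000. Additional: $1,250 × 33% = $412.50. Combined base = $28,000 + $412.50 = $28,412.50.
Net percentage adjustment: +15% +100% −20% −25% = +70%. $28,412.50 × 1.7 = $48,301.25.
$48,301.25 is within the $775,000 maximum.
Rounded to the nearest dollar: $48,301.

$48,301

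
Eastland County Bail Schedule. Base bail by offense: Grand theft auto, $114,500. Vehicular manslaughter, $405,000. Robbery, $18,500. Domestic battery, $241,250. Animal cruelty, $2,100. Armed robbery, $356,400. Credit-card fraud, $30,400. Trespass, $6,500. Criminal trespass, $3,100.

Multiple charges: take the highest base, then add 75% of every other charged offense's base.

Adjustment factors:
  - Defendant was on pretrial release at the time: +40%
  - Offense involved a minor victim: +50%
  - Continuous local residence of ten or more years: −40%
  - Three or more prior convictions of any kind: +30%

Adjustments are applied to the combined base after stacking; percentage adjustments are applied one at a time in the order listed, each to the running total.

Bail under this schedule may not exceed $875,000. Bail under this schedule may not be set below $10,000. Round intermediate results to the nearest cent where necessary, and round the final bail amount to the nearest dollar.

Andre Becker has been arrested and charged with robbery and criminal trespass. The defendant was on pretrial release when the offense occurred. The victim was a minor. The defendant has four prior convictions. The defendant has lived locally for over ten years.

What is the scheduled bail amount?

Base amounts from the schedule: robbery $18,500; criminal trespass $3,100.
Stacking rule: highest base plus 75% of each additional charge. Highest is robbery at $18,500. Additional: $3,100 × 75% = $2,325. Combined base = $18,500 + $2,325 = $20,825.
Defendant was on pretrial release at the time (+40%): $20,825 × 1.4 = $29,155.
Offense involved a minor victim (+50%): $29,155 × 1.5 = $43,732.50.
Continuous local residence of ten or more years (−40%): $43,732.50 × 0.6 = $26,239.50.
Three or more prior convictions of any kind (+30%): $26,239.50 × 1.3 = $34,111.35.
$34,111.35 is within the $875,000 maximum.
$34,111.35 is at or above the $10,000 minimum.
Rounded to the nearest dollar: $34,111.

$34,111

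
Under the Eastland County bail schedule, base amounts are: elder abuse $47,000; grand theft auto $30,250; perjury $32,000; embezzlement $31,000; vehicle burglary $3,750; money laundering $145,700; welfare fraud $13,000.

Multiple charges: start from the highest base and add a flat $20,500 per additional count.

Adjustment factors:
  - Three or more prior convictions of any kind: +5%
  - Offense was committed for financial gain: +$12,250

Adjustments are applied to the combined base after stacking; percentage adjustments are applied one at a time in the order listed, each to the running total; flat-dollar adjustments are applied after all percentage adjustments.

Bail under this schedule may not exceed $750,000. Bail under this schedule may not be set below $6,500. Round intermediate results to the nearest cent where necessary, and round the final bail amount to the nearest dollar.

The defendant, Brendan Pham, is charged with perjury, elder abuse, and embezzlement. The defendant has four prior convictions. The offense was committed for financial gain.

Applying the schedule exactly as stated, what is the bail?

Base amounts from the schedule: perjury $32,000; elder abuse $47,000; embezzlement $31,000.
Stacking rule: highest base plus $20,500 per additional charge. Highest is elder abuse at $47,000; 2 additional charges → +$41,000. Combined base = $88,000.
Three or more prior convictions of any kind (+5%): $88,000 × 1.05 = $92,400.
Offense was committed for financial gain (+$12,250 flat): $92,400 + $12,250 = $104,650.
$104,650 is within the $750,000 maximum.
$104,650 is at or above the $6,500 minimum.

$104,650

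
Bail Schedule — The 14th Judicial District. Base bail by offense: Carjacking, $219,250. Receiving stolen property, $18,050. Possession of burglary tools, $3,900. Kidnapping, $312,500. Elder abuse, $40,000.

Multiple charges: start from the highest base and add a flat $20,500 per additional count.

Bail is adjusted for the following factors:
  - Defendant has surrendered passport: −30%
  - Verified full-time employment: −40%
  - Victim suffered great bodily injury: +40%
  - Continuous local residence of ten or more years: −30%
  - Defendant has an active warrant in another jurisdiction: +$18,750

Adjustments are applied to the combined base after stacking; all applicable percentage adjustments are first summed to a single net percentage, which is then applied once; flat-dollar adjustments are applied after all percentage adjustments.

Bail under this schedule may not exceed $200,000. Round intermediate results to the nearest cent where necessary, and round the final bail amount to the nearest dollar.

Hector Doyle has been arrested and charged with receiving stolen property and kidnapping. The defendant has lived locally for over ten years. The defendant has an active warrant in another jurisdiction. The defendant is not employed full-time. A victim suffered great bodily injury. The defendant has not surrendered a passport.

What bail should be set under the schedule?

$200,000

Base amounts from the schedule: receiving stolen property $18,050; kidnapping $312,500.
Stacking rule: highest base plus $20,500 per additional charge. Highest is kidnapping at $312,500; 1 additional charge → +$20,500. Combined base = $333,000.
Net percentage adjustment: +40% −30% = +10%. $333,000 × 1.1 = $366,300.
Defendant has an active warrant in another jurisdiction (+$18,750 flat): $366,300 + $18,750 = $385,050.
Result $385,050 exceeds the maximum of $200,000; bail is capped at $200,000.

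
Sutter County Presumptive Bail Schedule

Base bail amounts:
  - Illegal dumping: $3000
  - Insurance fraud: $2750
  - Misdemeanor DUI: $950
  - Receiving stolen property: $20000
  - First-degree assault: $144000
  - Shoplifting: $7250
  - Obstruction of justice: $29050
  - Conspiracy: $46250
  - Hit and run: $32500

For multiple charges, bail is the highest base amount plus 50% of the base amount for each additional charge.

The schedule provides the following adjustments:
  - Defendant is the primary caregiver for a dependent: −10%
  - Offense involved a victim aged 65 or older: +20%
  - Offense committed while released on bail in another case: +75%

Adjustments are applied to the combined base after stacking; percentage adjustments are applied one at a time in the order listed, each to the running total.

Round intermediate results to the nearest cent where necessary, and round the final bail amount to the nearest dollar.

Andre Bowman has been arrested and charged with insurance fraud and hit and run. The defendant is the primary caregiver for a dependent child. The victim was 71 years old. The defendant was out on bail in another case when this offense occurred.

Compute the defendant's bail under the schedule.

Base amounts from the schedule: insurance fraud $2750; hit and run $32500.
Stacking rule: highest base plus 50% of each additional charge. Highest is hit and run at $32500. Additional: $2750 × 50% = $1375. Combined base = $32500 + $1375 = $33875.
Defendant is the primary caregiver for a dependent (−10%): $33875 × 0.9 = $30487.50.
Offense involved a victim aged 65 or older (+20%): $30487.50 × 1.2 = $36585.
Offense committed while released on bail in another case (+75%): $36585 × 1.75 = $64023.75.
Rounded to the nearest dollar: $64024.

$64024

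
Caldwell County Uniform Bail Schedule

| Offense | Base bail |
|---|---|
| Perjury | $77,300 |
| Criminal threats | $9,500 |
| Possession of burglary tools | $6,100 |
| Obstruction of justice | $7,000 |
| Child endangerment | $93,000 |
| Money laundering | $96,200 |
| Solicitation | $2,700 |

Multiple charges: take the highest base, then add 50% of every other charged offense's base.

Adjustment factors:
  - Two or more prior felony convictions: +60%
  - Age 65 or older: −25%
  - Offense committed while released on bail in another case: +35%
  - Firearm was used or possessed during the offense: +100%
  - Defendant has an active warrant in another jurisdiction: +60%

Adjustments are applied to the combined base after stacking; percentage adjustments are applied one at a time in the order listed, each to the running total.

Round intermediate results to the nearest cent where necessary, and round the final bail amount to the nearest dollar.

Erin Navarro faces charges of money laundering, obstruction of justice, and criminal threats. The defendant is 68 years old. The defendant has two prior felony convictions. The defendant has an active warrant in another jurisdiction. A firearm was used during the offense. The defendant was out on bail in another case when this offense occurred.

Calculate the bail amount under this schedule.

$541,469

Base amounts from the schedule: money laundering $96,200; obstruction of justice $7,000; criminal threats $9,500.
Stacking rule: highest base plus 50% of each additional charge. Highest is money laundering at $96,200. Additional: $7,000 × 50% = $3,500; $9,500 × 50% = $4,750. Combined base = $96,200 + $8,250 = $104,450.
Two or more prior felony convictions (+60%): $104,450 × 1.6 = $167,120.
Age 65 or older (−25%): $167,120 × 0.75 = $125,340.
Offense committed while released on bail in another case (+35%): $125,340 × 1.35 = $169,209.
Firearm was used or possessed during the offense (+100%): $169,209 × 2 = $338,418.
Defendant has an active warrant in another jurisdiction (+60%): $338,418 × 1.6 = $541,468.80.
Rounded to the nearest dollar: $541,469.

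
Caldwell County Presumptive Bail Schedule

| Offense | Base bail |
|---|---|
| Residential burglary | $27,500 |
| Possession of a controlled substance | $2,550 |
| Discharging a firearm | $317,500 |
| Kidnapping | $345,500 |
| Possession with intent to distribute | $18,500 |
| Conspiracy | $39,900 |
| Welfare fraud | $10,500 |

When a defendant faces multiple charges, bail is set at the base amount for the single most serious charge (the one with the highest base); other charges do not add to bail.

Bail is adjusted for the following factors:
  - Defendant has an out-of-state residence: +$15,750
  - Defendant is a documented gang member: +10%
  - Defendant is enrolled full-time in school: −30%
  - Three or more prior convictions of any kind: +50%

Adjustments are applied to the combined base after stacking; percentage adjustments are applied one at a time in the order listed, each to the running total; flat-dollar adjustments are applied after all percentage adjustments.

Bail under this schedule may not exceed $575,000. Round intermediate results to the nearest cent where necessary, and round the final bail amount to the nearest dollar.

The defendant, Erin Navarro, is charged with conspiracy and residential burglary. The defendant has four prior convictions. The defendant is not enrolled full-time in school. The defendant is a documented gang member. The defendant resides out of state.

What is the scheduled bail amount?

$81,585

Base amounts from the schedule: conspiracy $39,900; residential burglary $27,500.
Stacking rule: use the highest base only. Highest is conspiracy at $39,900. Combined base = $39,900.
Defendant is a documented gang member (+10%): $39,900 × 1.1 = $43,890.
Three or more prior convictions of any kind (+50%): $43,890 × 1.5 = $65,835.
Defendant has an out-of-state residence (+$15,750 flat): $65,835 + $15,750 = $81,585.
$81,585 is within the $575,000 maximum.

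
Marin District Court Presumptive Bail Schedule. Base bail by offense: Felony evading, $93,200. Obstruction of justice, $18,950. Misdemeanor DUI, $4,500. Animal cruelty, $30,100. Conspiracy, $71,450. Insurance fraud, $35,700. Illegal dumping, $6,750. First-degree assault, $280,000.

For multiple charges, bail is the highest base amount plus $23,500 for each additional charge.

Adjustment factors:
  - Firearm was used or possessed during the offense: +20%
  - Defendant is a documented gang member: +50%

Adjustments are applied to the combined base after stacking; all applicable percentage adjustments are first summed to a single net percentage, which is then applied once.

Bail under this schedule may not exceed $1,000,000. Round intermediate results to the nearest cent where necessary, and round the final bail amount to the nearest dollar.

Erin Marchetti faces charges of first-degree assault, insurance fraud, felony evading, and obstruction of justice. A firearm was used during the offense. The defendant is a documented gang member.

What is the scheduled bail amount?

Base amounts from the schedule: first-degree assault $280,000; insurance fraud $35,700; felony evading $93,200; obstruction of justice $18,950.
Stacking rule: highest base plus $23,500 per additional charge. Highest is first-degree assault at $280,000; 3 additional charges → +$70,500. Combined base = $350,500.
Net percentage adjustment: +20% +50% = +70%. $350,500 × 1.7 = $595,850.
$595,850 is within the $1,000,000 maximum.

$595,850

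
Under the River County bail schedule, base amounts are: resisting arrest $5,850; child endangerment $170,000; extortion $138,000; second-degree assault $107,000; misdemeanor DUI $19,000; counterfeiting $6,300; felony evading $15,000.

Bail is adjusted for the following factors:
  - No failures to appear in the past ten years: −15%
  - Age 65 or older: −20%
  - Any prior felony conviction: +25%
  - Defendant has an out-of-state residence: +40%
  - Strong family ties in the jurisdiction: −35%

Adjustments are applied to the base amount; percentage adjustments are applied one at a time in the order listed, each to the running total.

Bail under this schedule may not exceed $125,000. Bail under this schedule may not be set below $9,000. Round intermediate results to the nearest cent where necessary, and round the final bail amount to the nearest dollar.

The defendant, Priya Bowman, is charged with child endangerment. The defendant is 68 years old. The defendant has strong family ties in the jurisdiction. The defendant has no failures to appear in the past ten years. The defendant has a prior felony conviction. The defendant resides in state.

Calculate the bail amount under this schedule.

Base amounts from the schedule: child endangerment $170,000.
Single charge. Combined base = $170,000.
No failures to appear in the past ten years (−15%): $170,000 × 0.85 = $144,500.
Age 65 or older (−20%): $144,500 × 0.8 = $115,600.
Any prior felony conviction (+25%): $115,600 × 1.25 = $144,500.
Strong family ties in the jurisdiction (−35%): $144,500 × 0.65 = $93,925.
$93,925 is within the $125,000 maximum.
$93,925 is at or above the $9,000 minimum.

$93,925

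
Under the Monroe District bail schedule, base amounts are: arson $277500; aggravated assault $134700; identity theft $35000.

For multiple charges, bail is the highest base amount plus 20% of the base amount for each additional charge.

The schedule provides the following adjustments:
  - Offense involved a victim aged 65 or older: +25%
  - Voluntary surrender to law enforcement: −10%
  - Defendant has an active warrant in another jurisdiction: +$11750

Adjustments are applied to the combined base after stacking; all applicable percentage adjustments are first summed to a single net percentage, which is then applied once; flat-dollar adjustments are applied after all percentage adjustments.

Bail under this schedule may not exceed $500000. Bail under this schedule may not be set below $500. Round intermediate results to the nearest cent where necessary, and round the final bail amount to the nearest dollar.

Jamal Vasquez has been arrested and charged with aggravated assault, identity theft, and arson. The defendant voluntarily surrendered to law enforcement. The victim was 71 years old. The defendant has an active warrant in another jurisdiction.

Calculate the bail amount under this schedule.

$369906

Base amounts from the schedule: aggravated assault $134700; identity theft $35000; arson $277500.
Stacking rule: highest base plus 20% of each additional charge. Highest is arson at $277500. Additional: $134700 × 20% = $26940; $35000 × 20% = $7000. Combined base = $277500 + $33940 = $311440.
Net percentage adjustment: +25% −10% = +15%. $311440 × 1.15 = $358156.
Defendant has an active warrant in another jurisdiction (+$11750 flat): $358156 + $11750 = $369906.
$369906 is within the $500000 maximum.
$369906 is at or above the $500 minimum.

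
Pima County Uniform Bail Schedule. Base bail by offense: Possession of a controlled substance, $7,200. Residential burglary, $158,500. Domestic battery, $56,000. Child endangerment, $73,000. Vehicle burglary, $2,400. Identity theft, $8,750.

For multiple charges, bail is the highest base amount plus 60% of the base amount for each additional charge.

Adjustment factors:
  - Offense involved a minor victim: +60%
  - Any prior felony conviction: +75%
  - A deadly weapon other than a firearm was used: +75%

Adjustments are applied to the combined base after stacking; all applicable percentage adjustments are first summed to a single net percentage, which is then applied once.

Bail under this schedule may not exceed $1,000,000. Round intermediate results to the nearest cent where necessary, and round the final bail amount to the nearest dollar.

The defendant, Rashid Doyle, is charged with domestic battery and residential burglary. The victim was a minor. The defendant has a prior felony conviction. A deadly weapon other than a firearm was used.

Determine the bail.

Base amounts from the schedule: domestic battery $56,000; residential burglary $158,500.
Stacking rule: highest base plus 60% of each additional charge. Highest is residential burglary at $158,500. Additional: $56,000 × 60% = $33,600. Combined base = $158,500 + $33,600 = $192,100.
Net percentage adjustment: +60% +75% +75% = +210%. $192,100 × 3.1 = $595,510.
$595,510 is within the $1,000,000 maximum.

$595,510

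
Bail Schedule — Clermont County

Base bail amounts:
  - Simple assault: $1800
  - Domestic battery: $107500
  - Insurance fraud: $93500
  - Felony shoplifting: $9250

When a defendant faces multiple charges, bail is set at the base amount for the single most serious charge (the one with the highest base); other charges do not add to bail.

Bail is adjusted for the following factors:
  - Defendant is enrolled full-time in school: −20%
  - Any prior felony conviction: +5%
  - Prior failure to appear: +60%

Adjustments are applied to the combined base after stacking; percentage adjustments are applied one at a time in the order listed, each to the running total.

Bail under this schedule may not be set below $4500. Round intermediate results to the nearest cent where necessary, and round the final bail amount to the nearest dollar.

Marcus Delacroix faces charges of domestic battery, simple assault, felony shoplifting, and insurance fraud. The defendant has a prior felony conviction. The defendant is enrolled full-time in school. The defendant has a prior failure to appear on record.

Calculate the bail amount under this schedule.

Base amounts from the schedule: domestic battery $107500; simple assault $1800; felony shoplifting $9250; insurance fraud $93500.
Stacking rule: use the highest base only. Highest is domestic battery at $107500. Combined base = $107500.
Defendant is enrolled full-time in school (−20%): $107500 × 0.8 = $86000.
Any prior felony conviction (+5%): $86000 × 1.05 = $90300.
Prior failure to appear (+60%): $90300 × 1.6 = $144480.
$144480 is at or above the $4500 minimum.

$144480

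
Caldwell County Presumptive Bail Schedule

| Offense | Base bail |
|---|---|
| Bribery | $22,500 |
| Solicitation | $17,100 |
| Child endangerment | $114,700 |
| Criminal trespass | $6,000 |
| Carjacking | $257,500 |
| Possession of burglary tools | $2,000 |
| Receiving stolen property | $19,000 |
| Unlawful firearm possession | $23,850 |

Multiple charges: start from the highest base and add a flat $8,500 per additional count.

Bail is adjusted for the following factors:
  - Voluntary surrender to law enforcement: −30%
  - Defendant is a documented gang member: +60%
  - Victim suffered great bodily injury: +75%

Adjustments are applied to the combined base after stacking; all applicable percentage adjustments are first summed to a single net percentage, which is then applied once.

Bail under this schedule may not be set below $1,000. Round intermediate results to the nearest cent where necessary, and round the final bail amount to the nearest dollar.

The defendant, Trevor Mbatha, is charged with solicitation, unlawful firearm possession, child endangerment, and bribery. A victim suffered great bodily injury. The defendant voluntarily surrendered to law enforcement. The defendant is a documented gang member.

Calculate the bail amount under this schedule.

$287,410

Base amounts from the schedule: solicitation $17,100; unlawful firearm possession $23,850; child endangerment $114,700; bribery $22,500.
Stacking rule: highest base plus $8,500 per additional charge. Highest is child endangerment at $114,700; 3 additional charges → +$25,500. Combined base = $140,200.
Net percentage adjustment: −30% +60% +75% = +105%. $140,200 × 2.05 = $287,410.
$287,410 is at or above the $1,000 minimum.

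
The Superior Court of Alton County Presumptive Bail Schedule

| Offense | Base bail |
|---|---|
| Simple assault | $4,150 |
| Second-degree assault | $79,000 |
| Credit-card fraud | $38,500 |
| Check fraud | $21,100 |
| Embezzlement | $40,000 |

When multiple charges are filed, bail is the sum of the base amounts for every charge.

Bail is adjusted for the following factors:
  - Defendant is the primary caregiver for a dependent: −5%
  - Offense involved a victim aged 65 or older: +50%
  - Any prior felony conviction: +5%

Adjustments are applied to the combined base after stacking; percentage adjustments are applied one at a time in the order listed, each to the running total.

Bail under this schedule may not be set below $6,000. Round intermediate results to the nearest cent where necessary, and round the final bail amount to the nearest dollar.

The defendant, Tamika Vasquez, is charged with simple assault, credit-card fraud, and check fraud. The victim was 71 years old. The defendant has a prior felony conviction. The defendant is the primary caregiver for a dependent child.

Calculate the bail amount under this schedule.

Base amounts from the schedule: simple assault $4,150; credit-card fraud $38,500; check fraud $21,100.
Stacking rule: sum of all bases. $4,150 + $38,500 + $21,100 = $63,750.
Defendant is the primary caregiver for a dependent (−5%): $63,750 × 0.95 = $60,562.50.
Offense involved a victim aged 65 or older (+50%): $60,562.50 × 1.5 = $90,843.75.
Any prior felony conviction (+5%): $90,843.75 × 1.05 = $95,385.94.
$95,385.94 is at or above the $6,000 minimum.
Rounded to the nearest dollar: $95,386.

$95,386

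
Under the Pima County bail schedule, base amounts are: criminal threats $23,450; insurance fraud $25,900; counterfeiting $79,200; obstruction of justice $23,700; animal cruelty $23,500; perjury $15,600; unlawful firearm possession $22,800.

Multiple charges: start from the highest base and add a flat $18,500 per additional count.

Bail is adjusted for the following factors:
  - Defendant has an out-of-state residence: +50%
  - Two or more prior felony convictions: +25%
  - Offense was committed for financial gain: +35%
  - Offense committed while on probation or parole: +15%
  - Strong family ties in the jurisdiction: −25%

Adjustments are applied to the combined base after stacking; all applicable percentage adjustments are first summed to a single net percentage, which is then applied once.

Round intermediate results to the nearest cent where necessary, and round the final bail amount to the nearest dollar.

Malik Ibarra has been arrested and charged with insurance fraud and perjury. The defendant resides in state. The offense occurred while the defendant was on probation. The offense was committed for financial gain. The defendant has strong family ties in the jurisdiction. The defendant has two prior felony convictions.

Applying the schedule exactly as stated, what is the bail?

Base amounts from the schedule: insurance fraud $25,900; perjury $15,600.
Stacking rule: highest base plus $18,500 per additional charge. Highest is insurance fraud at $25,900; 1 additional charge → +$18,500. Combined base = $44,400.
Net percentage adjustment: +25% +35% +15% −25% = +50%. $44,400 × 1.5 = $66,600.

$66,600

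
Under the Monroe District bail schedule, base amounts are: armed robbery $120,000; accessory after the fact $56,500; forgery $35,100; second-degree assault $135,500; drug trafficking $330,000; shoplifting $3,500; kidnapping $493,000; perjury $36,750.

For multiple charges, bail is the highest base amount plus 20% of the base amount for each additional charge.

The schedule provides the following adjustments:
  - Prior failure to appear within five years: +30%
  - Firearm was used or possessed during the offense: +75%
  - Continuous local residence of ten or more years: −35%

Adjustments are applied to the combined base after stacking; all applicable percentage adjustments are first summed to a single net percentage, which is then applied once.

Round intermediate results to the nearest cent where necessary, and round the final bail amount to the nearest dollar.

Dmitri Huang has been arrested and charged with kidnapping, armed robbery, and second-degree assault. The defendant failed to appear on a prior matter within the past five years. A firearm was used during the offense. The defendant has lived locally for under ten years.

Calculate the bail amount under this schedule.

Base amounts from the schedule: kidnapping $493,000; armed robbery $120,000; second-degree assault $135,500.
Stacking rule: highest base plus 20% of each additional charge. Highest is kidnapping at $493,000. Additional: $120,000 × 20% = $24,000; $135,500 × 20% = $27,100. Combined base = $493,000 + $51,100 = $544,100.
Net percentage adjustment: +30% +75% = +105%. $544,100 × 2.05 = $1,115,405.

$1,115,405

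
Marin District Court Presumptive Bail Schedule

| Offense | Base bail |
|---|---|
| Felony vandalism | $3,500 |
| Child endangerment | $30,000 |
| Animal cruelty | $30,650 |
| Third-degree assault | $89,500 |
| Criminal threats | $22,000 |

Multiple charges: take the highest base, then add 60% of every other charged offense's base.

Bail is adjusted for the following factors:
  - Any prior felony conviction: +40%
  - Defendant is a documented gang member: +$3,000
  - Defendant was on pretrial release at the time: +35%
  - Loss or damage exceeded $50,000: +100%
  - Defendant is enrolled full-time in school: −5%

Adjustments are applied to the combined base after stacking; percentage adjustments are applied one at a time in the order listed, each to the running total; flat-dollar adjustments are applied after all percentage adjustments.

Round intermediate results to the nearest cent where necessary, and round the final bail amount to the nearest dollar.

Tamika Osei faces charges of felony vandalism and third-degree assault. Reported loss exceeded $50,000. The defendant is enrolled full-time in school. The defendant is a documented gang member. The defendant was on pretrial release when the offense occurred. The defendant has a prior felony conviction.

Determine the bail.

Base amounts from the schedule: felony vandalism $3,500; third-degree assault $89,500.
Stacking rule: highest base plus 60% of each additional charge. Highest is third-degree assault at $89,500. Additional: $3,500 × 60% = $2,100. Combined base = $89,500 + $2,100 = $91,600.
Any prior felony conviction (+40%): $91,600 × 1.4 = $128,240.
Defendant was on pretrial release at the time (+35%): $128,240 × 1.35 = $173,124.
Loss or damage exceeded $50,000 (+100%): $173,124 × 2 = $346,248.
Defendant is enrolled full-time in school (−5%): $346,248 × 0.95 = $328,935.60.
Defendant is a documented gang member (+$3,000 flat): $328,935.60 + $3,000 = $331,935.60.
Rounded to the nearest dollar: $331,936.

$331,936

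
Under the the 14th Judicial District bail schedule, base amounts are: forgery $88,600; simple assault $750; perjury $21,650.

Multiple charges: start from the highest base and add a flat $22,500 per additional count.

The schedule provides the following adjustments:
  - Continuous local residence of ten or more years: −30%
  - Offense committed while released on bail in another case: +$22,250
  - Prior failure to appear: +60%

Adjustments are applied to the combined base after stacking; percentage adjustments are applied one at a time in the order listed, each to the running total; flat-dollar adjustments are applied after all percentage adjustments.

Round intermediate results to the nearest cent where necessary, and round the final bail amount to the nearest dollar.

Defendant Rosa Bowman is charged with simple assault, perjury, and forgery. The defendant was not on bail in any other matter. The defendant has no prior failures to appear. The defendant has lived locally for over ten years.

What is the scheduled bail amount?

$93,520

Base amounts from the schedule: simple assault $750; perjury $21,650; forgery $88,600.
Stacking rule: highest base plus $22,500 per additional charge. Highest is forgery at $88,600; 2 additional charges → +$45,000. Combined base = $133,600.
Continuous local residence of ten or more years (−30%): $133,600 × 0.7 = $93,520.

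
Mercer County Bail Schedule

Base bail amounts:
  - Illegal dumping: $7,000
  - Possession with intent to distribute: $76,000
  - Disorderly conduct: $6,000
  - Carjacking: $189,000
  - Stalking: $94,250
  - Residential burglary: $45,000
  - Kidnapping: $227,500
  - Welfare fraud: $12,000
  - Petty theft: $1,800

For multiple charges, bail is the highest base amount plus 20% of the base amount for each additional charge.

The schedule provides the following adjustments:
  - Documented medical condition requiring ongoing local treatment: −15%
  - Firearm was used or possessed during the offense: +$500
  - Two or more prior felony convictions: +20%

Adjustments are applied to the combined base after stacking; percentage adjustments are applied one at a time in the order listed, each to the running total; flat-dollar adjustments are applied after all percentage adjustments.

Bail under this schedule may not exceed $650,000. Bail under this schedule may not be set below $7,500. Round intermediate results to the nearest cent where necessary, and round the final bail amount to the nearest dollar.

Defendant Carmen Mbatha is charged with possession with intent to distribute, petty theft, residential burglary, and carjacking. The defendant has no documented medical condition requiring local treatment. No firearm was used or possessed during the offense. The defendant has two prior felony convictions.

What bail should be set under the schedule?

$256,272

Base amounts from the schedule: possession with intent to distribute $76,000; petty theft $1,800; residential burglary $45,000; carjacking $189,000.
Stacking rule: highest base plus 20% of each additional charge. Highest is carjacking at $189,000. Additional: $76,000 × 20% = $15,200; $1,800 × 20% = $360; $45,000 × 20% = $9,000. Combined base = $189,000 + $24,560 = $213,560.
Two or more prior felony convictions (+20%): $213,560 × 1.2 = $256,272.
$256,272 is within the $650,000 maximum.
$256,272 is at or above the $7,500 minimum.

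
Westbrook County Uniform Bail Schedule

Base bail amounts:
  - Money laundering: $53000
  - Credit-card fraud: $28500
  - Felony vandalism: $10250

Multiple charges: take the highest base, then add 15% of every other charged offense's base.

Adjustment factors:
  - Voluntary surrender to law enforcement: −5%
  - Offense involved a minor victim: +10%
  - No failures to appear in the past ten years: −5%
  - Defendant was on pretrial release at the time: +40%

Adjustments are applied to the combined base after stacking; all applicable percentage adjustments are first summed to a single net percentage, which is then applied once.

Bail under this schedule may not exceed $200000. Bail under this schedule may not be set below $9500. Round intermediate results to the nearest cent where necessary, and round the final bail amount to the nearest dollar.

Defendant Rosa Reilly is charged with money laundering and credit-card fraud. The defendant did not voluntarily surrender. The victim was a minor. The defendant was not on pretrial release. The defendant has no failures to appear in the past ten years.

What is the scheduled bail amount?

Base amounts from the schedule: money laundering $53000; credit-card fraud $28500.
Stacking rule: highest base plus 15% of each additional charge. Highest is money laundering at $53000. Additional: $28500 × 15% = $4275. Combined base = $53000 + $4275 = $57275.
Net percentage adjustment: +10% −5% = +5%. $57275 × 1.05 = $60138.75.
$60138.75 is within the $200000 maximum.
$60138.75 is at or above the $9500 minimum.
Rounded to the nearest dollar: $60139.

$60139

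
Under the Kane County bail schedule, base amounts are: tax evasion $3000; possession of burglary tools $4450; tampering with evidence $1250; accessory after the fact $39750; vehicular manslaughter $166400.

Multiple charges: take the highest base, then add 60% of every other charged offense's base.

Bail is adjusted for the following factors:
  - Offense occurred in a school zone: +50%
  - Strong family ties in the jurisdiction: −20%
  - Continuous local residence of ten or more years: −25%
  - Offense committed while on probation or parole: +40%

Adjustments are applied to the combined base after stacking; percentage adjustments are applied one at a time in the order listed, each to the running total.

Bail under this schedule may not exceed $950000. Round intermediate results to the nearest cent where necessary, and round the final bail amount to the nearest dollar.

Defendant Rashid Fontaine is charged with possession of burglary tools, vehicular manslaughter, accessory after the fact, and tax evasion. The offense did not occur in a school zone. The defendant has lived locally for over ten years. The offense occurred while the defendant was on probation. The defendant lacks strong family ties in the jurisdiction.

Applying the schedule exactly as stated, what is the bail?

$204456

Base amounts from the schedule: possession of burglary tools $4450; vehicular manslaughter $166400; accessory after the fact $39750; tax evasion $3000.
Stacking rule: highest base plus 60% of each additional charge. Highest is vehicular manslaughter at $166400. Additional: $4450 × 60% = $2670; $39750 × 60% = $23850; $3000 × 60% = $1800. Combined base = $166400 + $28320 = $194720.
Continuous local residence of ten or more years (−25%): $194720 × 0.75 = $146040.
Offense committed while on probation or parole (+40%): $146040 × 1.4 = $204456.
$204456 is within the $950000 maximum.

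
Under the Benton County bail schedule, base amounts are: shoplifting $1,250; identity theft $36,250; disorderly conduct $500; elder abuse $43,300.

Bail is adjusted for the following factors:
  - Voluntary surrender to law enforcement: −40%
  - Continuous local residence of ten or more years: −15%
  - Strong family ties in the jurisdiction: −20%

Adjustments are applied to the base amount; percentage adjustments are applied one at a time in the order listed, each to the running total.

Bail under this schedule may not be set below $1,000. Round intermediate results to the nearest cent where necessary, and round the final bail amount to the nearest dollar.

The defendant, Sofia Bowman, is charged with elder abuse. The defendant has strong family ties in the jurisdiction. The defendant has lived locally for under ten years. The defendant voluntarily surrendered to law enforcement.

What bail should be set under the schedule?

$20,784

Base amounts from the schedule: elder abuse $43,300.
Single charge. Combined base = $43,300.
Voluntary surrender to law enforcement (−40%): $43,300 × 0.6 = $25,980.
Strong family ties in the jurisdiction (−20%): $25,980 × 0.8 = $20,784.
$20,784 is at or above the $1,000 minimum.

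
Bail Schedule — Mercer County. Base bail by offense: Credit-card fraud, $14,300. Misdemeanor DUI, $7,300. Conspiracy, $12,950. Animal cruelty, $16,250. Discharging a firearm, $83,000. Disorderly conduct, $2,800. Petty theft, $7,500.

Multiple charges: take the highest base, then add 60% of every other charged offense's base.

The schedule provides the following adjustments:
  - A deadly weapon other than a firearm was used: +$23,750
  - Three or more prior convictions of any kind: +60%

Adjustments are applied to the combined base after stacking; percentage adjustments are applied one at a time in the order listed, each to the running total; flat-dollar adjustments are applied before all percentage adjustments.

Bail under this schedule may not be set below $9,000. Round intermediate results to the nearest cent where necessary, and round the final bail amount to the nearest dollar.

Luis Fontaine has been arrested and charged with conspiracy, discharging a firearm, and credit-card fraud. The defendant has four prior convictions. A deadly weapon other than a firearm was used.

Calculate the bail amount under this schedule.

$196,960

Base amounts from the schedule: conspiracy $12,950; discharging a firearm $83,000; credit-card fraud $14,300.
Stacking rule: highest base plus 60% of each additional charge. Highest is discharging a firearm at $83,000. Additional: $12,950 × 60% = $7,770; $14,300 × 60% = $8,580. Combined base = $83,000 + $16,350 = $99,350.
A deadly weapon other than a firearm was used (+$23,750 flat): $99,350 + $23,750 = $123,100.
Three or more prior convictions of any kind (+60%): $123,100 × 1.6 = $196,960.
$196,960 is at or above the $9,000 minimum.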